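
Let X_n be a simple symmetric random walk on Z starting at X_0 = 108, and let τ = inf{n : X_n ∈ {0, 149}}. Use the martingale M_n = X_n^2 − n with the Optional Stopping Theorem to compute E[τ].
E[τ] = 4428

M_n = X_n^2 − n is a martingale (since E[X_{n+1}^2 | F_n] = X_n^2 + 1). By OST (τ has finite mean in a bounded region), E[M_τ] = E[M_0] = X_0^2 − 0 = 108^2 = 11664. Also E[M_τ] = E[X_τ^2] − E[τ]. The walk exits at 0 or 149, with P(hit 149 first) = 108/149, so E[X_τ^2] = 149^2 · 108/149 + 0 = 16092. Thus E[τ] = E[X_τ^2] − E[M_τ] = 16092 − 11664 = 4428 = 108(149 − 108) = 4428.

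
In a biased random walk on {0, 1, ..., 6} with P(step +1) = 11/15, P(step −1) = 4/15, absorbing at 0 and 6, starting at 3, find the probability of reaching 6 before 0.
P(hit 6 before 0) = (1 − (4/11)^3) / (1 − (4/11)^6) = 1331/1395

Let u_k denote P(reach 6 before 0 | start at k). Boundary: u_0 = 0, u_6 = 1. Recurrence: u_k = 11/15·u_{k+1} + 4/15·u_{k-1} for 1 ≤ k ≤ 5. Try u_k = A + B·r^k with r = q/p = (4/15)/(11/15) = 4/11. Substitution satisfies the recurrence; boundary conditions give:
  u_k = (1 − r^k) / (1 − r^N) = (1 − (4/11)^3) / (1 − (4/11)^6) = 1331/1395.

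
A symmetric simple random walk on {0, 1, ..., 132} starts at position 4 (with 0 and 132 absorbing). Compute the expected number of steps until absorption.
E[τ | X_0 = 4] = 512

Let v_k = E[τ | X_0 = k]. Boundary: v_0 = v_132 = 0. Recurrence: v_k = 1 + (v_{k-1} + v_{k+1})/2 for 1 ≤ k ≤ 131. The particular solution to v_k − (v_{k-1} + v_{k+1})/2 = 1 is v_k = −k^2. Adding homogeneous solution A + B k and matching boundaries gives v_k = k (132 − k). Substituting k = 4: v_4 = 4 · 128 = 512.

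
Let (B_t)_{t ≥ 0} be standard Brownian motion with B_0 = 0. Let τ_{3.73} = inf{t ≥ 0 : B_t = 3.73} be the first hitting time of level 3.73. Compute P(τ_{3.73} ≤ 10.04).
P(τ_{3.73} ≤ 10.04) = 2(1 − Φ(3.73/√10.04)) = 2(1 − Φ(1.1772)) ≈ 0.2391

By the reflection principle for standard BM, P(τ_b ≤ t) = 2 · P(B_t ≥ b). Since B_t ~ N(0, t), P(B_t ≥ 3.73) = 1 − Φ(3.73/√t) = 1 − Φ(3.73/√10.04) = 1 − Φ(1.1772) ≈ 0.11956. Doubling: P(τ_{3.73} ≤ 10.04) ≈ 2 · 0.11956 = 0.23912 ≈ 0.2391.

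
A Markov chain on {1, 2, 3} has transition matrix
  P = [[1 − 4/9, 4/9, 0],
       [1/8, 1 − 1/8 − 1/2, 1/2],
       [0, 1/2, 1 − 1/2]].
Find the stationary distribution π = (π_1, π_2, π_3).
π = (9/73, 32/73, 32/73)

This is a birth-death chain on three states, which satisfies detailed balance: π_1 · P_{12} = π_2 · P_{21} and π_2 · P_{23} = π_3 · P_{32}.
From π_1 · 4/9 = π_2 · 1/8: π_2/π_1 = (4/9)/(1/8) = 32/9.
From π_2 · 1/2 = π_3 · 1/2: π_3/π_2 = (1/2)/(1/2) = 1.
Take π_1 proportional to 1; then unnormalized π = (1, 32/9, 32/9). Normalize by dividing by the sum 73/9:
  π = (9/73, 32/73, 32/73).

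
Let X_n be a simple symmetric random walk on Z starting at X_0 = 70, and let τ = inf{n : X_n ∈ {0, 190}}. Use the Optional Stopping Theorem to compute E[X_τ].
E[X_τ] = 70

X_n is a martingale and τ is a bounded-mean stopping time (indeed τ is finite a.s. with bounded expectation since the walk is in a bounded region). By the OST, E[X_τ] = E[X_0] = 70. Equivalently: E[X_τ] = 190 · P(hit 190 first) + 0 · P(hit 0 first) = 190 · (70/190) = 70.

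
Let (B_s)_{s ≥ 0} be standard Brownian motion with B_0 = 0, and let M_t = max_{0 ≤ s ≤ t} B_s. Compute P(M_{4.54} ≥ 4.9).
P(M_{4.54} ≥ 4.9) = 2·P(B_{4.54} ≥ 4.9) = 2(1 − Φ(4.9/√4.54)) ≈ 0.0215

By the reflection principle for Brownian motion, P(M_t ≥ a) = 2 · P(B_t ≥ a) for a ≥ 0. Since B_t ~ N(0, t), P(B_t ≥ 4.9) = 1 − Φ(4.9/√t) = 1 − Φ(4.9/√4.54) = 1 − Φ(2.2997). So
  P(M_{4.54} ≥ 4.9) = 2(1 − Φ(2.2997)) ≈ 0.0215.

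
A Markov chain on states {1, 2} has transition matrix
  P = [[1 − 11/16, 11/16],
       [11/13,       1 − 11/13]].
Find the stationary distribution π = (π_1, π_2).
π_1 = 16/29, π_2 = 13/29

Solve πP = π with π_1 + π_2 = 1. From πP = π: π_1 · (1 − 11/16) + π_2 · 11/13 = π_1 ⇒ π_2 · 11/13 = π_1 · 11/16 ⇒ π_2/π_1 = (11/16)/(11/13) = 13/16. Together with π_1 + π_2 = 1:
  π_1 = (11/13)/(11/16 + 11/13) = (11/13)/(319/208) = 16/29,
  π_2 = (11/16)/(11/16 + 11/13) = (11/16)/(319/208) = 13/29.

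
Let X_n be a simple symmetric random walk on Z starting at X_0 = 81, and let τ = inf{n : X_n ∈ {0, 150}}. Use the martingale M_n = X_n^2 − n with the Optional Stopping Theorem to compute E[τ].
E[τ] = 5589

M_n = X_n^2 − n is a martingale (since E[X_{n+1}^2 | F_n] = X_n^2 + 1). By OST (τ has finite mean in a bounded region), E[M_τ] = E[M_0] = X_0^2 − 0 = 81^2 = 6561. Also E[M_τ] = E[X_τ^2] − E[τ]. The walk exits at 0 or 150, with P(hit 150 first) = 81/150, so E[X_τ^2] = 150^2 · 81/150 + 0 = 12150. Thus E[τ] = E[X_τ^2] − E[M_τ] = 12150 − 6561 = 5589 = 81(150 − 81) = 5589.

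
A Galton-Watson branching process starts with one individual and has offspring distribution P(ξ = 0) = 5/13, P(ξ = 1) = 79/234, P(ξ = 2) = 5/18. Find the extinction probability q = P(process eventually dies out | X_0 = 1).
q = 1

Mean offspring μ = 0·5/13 + 1·79/234 + 2·5/18 = 209/234 ≤ 1. For μ ≤ 1 with offspring not concentrated at 1, the Galton-Watson process goes extinct almost surely, so q = 1.
(Algebraic check: The pgf is f(s) = 5/13 + 79/234·s + 5/18·s². The extinction probability q is the smallest fixed point of f in [0, 1]. Setting s = f(s):
  5/18·s² + (79/234 − 1)·s + 5/13 = 0
  5/18·s² − (5/13 + 5/18)·s + 5/13 = 0
which factors as (s − 1)·(5/18·s − 5/13) = 0, giving roots s = 1 and s = (5/13)/(5/18) = 18/13. Since 18/13 ≥ 1, the smallest root in [0, 1] is s = 1.)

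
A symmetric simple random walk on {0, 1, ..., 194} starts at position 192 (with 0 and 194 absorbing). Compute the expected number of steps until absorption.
E[τ | X_0 = 192] = 384

Let v_k = E[τ | X_0 = k]. Boundary: v_0 = v_194 = 0. Recurrence: v_k = 1 + (v_{k-1} + v_{k+1})/2 for 1 ≤ k ≤ 193. The particular solution to v_k − (v_{k-1} + v_{k+1})/2 = 1 is v_k = −k^2. Adding homogeneous solution A + B k and matching boundaries gives v_k = k (194 − k). Substituting k = 192: v_192 = 192 · 2 = 384.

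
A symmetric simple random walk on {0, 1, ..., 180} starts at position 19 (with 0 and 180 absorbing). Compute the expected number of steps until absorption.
E[τ | X_0 = 19] = 3059

Let v_k = E[τ | X_0 = k]. Boundary: v_0 = v_180 = 0. Recurrence: v_k = 1 + (v_{k-1} + v_{k+1})/2 for 1 ≤ k ≤ 179. The particular solution to v_k − (v_{k-1} + v_{k+1})/2 = 1 is v_k = −k^2. Adding homogeneous solution A + B k and matching boundaries gives v_k = k (180 − k). Substituting k = 19: v_19 = 19 · 161 = 3059.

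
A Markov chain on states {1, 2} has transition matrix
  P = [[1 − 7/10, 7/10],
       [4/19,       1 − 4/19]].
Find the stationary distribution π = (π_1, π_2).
π_1 = 40/173, π_2 = 133/173

Solve πP = π with π_1 + π_2 = 1. From πP = π: π_1 · (1 − 7/10) + π_2 · 4/19 = π_1 ⇒ π_2 · 4/19 = π_1 · 7/10 ⇒ π_2/π_1 = (7/10)/(4/19) = 133/40. Together with π_1 + π_2 = 1:
  π_1 = (4/19)/(7/10 + 4/19) = (4/19)/(173/190) = 40/173,
  π_2 = (7/10)/(7/10 + 4/19) = (7/10)/(173/190) = 133/173.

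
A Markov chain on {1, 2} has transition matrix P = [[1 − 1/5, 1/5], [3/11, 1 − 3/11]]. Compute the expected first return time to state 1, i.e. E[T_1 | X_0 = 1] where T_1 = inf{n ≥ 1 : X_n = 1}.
E[T_1 | X_0 = 1] = 1/π_1 = 26/15

For an irreducible recurrent Markov chain with stationary distribution π, E[T_i | X_0 = i] = 1/π_i (Kac's formula). Here π_1 = (3/11)/(1/5 + 3/11) = (3/11)/(26/55) = 15/26, so E[T_1 | X_0 = 1] = 1/π_1 = (1/5 + 3/11)/(3/11) = (26/55)/(3/11) = 26/15.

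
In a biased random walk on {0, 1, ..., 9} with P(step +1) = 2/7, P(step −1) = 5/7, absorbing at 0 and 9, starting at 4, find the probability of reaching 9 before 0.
P(hit 9 before 0) = (1 − (5/2)^4) / (1 − (5/2)^9) = 6496/650871

Let u_k denote P(reach 9 before 0 | start at k). Boundary: u_0 = 0, u_9 = 1. Recurrence: u_k = 2/7·u_{k+1} + 5/7·u_{k-1} for 1 ≤ k ≤ 8. Try u_k = A + B·r^k with r = q/p = (5/7)/(2/7) = 5/2. Substitution satisfies the recurrence; boundary conditions give:
  u_k = (1 − r^k) / (1 − r^N) = (1 − (5/2)^4) / (1 − (5/2)^9) = 6496/650871.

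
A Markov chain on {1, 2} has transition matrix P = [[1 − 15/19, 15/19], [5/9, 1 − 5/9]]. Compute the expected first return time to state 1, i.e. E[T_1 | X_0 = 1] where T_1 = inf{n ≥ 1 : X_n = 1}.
E[T_1 | X_0 = 1] = 1/π_1 = 46/19

For an irreducible recurrent Markov chain with stationary distribution π, E[T_i | X_0 = i] = 1/π_i (Kac's formula). Here π_1 = (5/9)/(15/19 + 5/9) = (5/9)/(230/171) = 19/46, so E[T_1 | X_0 = 1] = 1/π_1 = (15/19 + 5/9)/(5/9) = (230/171)/(5/9) = 46/19.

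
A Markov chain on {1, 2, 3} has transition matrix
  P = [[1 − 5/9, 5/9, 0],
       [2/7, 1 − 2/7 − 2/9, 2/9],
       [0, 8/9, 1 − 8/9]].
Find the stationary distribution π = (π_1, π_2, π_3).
π = (72/247, 140/247, 35/247)

This is a birth-death chain on three states, which satisfies detailed balance: π_1 · P_{12} = π_2 · P_{21} and π_2 · P_{23} = π_3 · P_{32}.
From π_1 · 5/9 = π_2 · 2/7: π_2/π_1 = (5/9)/(2/7) = 35/18.
From π_2 · 2/9 = π_3 · 8/9: π_3/π_2 = (2/9)/(8/9) = 1/4.
Take π_1 proportional to 1; then unnormalized π = (1, 35/18, 35/72). Normalize by dividing by the sum 247/72:
  π = (72/247, 140/247, 35/247).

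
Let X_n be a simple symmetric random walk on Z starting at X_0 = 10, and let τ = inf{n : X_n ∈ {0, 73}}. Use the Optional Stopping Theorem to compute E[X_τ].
E[X_τ] = 10

X_n is a martingale and τ is a bounded-mean stopping time (indeed τ is finite a.s. with bounded expectation since the walk is in a bounded region). By the OST, E[X_τ] = E[X_0] = 10. Equivalently: E[X_τ] = 73 · P(hit 73 first) + 0 · P(hit 0 first) = 73 · (10/73) = 10.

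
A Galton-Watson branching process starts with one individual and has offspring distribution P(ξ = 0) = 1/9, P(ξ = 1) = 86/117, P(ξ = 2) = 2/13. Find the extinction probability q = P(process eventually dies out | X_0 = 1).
q = 13/18

The pgf is f(s) = 1/9 + 86/117·s + 2/13·s². The extinction probability q is the smallest fixed point of f in [0, 1]. Setting s = f(s):
  2/13·s² + (86/117 − 1)·s + 1/9 = 0
  2/13·s² − (1/9 + 2/13)·s + 1/9 = 0
which factors as (s − 1)·(2/13·s − 1/9) = 0, giving roots s = 1 and s = (1/9)/(2/13) = 13/18.
Mean offspring μ = 86/117 + 2·2/13 = 122/117 > 1 (supercritical), so q < 1. The extinction probability is the smaller root: q = (1/9)/(2/13) = 13/18.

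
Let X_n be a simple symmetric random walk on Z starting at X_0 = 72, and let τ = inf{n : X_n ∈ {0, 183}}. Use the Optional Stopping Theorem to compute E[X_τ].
E[X_τ] = 72

X_n is a martingale and τ is a bounded-mean stopping time (indeed τ is finite a.s. with bounded expectation since the walk is in a bounded region). By the OST, E[X_τ] = E[X_0] = 72. Equivalently: E[X_τ] = 183 · P(hit 183 first) + 0 · P(hit 0 first) = 183 · (72/183) = 72.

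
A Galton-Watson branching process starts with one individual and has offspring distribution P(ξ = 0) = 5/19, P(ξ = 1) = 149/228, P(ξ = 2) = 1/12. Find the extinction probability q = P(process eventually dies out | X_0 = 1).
q = 1

Mean offspring μ = 0·5/19 + 1·149/228 + 2·1/12 = 187/228 ≤ 1. For μ ≤ 1 with offspring not concentrated at 1, the Galton-Watson process goes extinct almost surely, so q = 1.
(Algebraic check: The pgf is f(s) = 5/19 + 149/228·s + 1/12·s². The extinction probability q is the smallest fixed point of f in [0, 1]. Setting s = f(s):
  1/12·s² + (149/228 − 1)·s + 5/19 = 0
  1/12·s² − (5/19 + 1/12)·s + 5/19 = 0
which factors as (s − 1)·(1/12·s − 5/19) = 0, giving roots s = 1 and s = (5/19)/(1/12) = 60/19. Since 60/19 ≥ 1, the smallest root in [0, 1] is s = 1.)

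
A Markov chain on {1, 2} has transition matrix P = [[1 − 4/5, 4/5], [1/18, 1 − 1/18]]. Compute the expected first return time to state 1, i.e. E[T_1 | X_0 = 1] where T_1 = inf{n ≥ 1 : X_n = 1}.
E[T_1 | X_0 = 1] = 1/π_1 = 77/5

For an irreducible recurrent Markov chain with stationary distribution π, E[T_i | X_0 = i] = 1/π_i (Kac's formula). Here π_1 = (1/18)/(4/5 + 1/18) = (1/18)/(77/90) = 5/77, so E[T_1 | X_0 = 1] = 1/π_1 = (4/5 + 1/18)/(1/18) = (77/90)/(1/18) = 77/5.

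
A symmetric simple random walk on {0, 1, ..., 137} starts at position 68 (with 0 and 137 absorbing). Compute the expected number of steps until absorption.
E[τ | X_0 = 68] = 4692

Let v_k = E[τ | X_0 = k]. Boundary: v_0 = v_137 = 0. Recurrence: v_k = 1 + (v_{k-1} + v_{k+1})/2 for 1 ≤ k ≤ 136. The particular solution to v_k − (v_{k-1} + v_{k+1})/2 = 1 is v_k = −k^2. Adding homogeneous solution A + B k and matching boundaries gives v_k = k (137 − k). Substituting k = 68: v_68 = 68 · 69 = 4692.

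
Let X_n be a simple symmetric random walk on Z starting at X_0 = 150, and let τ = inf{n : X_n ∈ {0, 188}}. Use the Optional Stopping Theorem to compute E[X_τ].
E[X_τ] = 150

X_n is a martingale and τ is a bounded-mean stopping time (indeed τ is finite a.s. with bounded expectation since the walk is in a bounded region). By the OST, E[X_τ] = E[X_0] = 150. Equivalently: E[X_τ] = 188 · P(hit 188 first) + 0 · P(hit 0 first) = 188 · (150/188) = 150.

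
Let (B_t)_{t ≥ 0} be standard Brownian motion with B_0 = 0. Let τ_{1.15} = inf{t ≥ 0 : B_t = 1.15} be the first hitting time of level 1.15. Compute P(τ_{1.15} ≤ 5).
P(τ_{1.15} ≤ 5) = 2(1 − Φ(1.15/√5)) = 2(1 − Φ(0.5143)) ≈ 0.6070

By the reflection principle for standard BM, P(τ_b ≤ t) = 2 · P(B_t ≥ b). Since B_t ~ N(0, t), P(B_t ≥ 1.15) = 1 − Φ(1.15/√t) = 1 − Φ(1.15/√5) = 1 − Φ(0.5143) ≈ 0.30352. Doubling: P(τ_{1.15} ≤ 5) ≈ 2 · 0.30352 = 0.60704 ≈ 0.6070.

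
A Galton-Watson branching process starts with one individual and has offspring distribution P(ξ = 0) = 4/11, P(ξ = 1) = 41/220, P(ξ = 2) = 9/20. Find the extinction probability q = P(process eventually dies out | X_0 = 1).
q = 80/99

The pgf is f(s) = 4/11 + 41/220·s + 9/20·s². The extinction probability q is the smallest fixed point of f in [0, 1]. Setting s = f(s):
  9/20·s² + (41/220 − 1)·s + 4/11 = 0
  9/20·s² − (4/11 + 9/20)·s + 4/11 = 0
which factors as (s − 1)·(9/20·s − 4/11) = 0, giving roots s = 1 and s = (4/11)/(9/20) = 80/99.
Mean offspring μ = 41/220 + 2·9/20 = 239/220 > 1 (supercritical), so q < 1. The extinction probability is the smaller root: q = (4/11)/(9/20) = 80/99.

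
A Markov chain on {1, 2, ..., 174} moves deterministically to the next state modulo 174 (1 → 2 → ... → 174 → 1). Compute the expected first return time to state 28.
E[T_28 | X_0 = 28] = 174

The chain cycles deterministically, so starting at state 28 it returns in exactly 174 steps. Equivalently, the stationary distribution is uniform π_j = 1/174 for every state j, so by Kac's formula E[T_28] = 1/π_28 = 174.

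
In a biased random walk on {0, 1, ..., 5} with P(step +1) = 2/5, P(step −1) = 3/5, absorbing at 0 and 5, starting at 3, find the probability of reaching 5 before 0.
P(hit 5 before 0) = (1 − (3/2)^3) / (1 − (3/2)^5) = 76/211

Let u_k denote P(reach 5 before 0 | start at k). Boundary: u_0 = 0, u_5 = 1. Recurrence: u_k = 2/5·u_{k+1} + 3/5·u_{k-1} for 1 ≤ k ≤ 4. Try u_k = A + B·r^k with r = q/p = (3/5)/(2/5) = 3/2. Substitution satisfies the recurrence; boundary conditions give:
  u_k = (1 − r^k) / (1 − r^N) = (1 − (3/2)^3) / (1 − (3/2)^5) = 76/211.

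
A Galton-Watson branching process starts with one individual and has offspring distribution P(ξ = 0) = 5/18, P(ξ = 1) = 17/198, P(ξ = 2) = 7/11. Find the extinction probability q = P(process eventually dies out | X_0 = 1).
q = 55/126

The pgf is f(s) = 5/18 + 17/198·s + 7/11·s². The extinction probability q is the smallest fixed point of f in [0, 1]. Setting s = f(s):
  7/11·s² + (17/198 − 1)·s + 5/18 = 0
  7/11·s² − (5/18 + 7/11)·s + 5/18 = 0
which factors as (s − 1)·(7/11·s − 5/18) = 0, giving roots s = 1 and s = (5/18)/(7/11) = 55/126.
Mean offspring μ = 17/198 + 2·7/11 = 269/198 > 1 (supercritical), so q < 1. The extinction probability is the smaller root: q = (5/18)/(7/11) = 55/126.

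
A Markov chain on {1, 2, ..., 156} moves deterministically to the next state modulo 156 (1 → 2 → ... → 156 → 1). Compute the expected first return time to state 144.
E[T_144 | X_0 = 144] = 156

The chain cycles deterministically, so starting at state 144 it returns in exactly 156 steps. Equivalently, the stationary distribution is uniform π_j = 1/156 for every state j, so by Kac's formula E[T_144] = 1/π_144 = 156.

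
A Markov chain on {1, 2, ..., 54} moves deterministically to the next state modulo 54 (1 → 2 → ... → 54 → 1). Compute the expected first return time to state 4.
E[T_4 | X_0 = 4] = 54

The chain cycles deterministically, so starting at state 4 it returns in exactly 54 steps. Equivalently, the stationary distribution is uniform π_j = 1/54 for every state j, so by Kac's formula E[T_4] = 1/π_4 = 54.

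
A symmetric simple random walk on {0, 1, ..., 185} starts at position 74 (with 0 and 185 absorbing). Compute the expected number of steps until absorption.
E[τ | X_0 = 74] = 8214

Let v_k = E[τ | X_0 = k]. Boundary: v_0 = v_185 = 0. Recurrence: v_k = 1 + (v_{k-1} + v_{k+1})/2 for 1 ≤ k ≤ 184. The particular solution to v_k − (v_{k-1} + v_{k+1})/2 = 1 is v_k = −k^2. Adding homogeneous solution A + B k and matching boundaries gives v_k = k (185 − k). Substituting k = 74: v_74 = 74 · 111 = 8214.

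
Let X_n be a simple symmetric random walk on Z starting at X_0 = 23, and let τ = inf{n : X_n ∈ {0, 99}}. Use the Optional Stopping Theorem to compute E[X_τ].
E[X_τ] = 23

X_n is a martingale and τ is a bounded-mean stopping time (indeed τ is finite a.s. with bounded expectation since the walk is in a bounded region). By the OST, E[X_τ] = E[X_0] = 23. Equivalently: E[X_τ] = 99 · P(hit 99 first) + 0 · P(hit 0 first) = 99 · (23/99) = 23.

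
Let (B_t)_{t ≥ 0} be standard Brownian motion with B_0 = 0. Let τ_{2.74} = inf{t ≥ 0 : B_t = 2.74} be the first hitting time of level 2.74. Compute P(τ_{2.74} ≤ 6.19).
P(τ_{2.74} ≤ 6.19) = 2(1 − Φ(2.74/√6.19)) = 2(1 − Φ(1.1013)) ≈ 0.2708

By the reflection principle for standard BM, P(τ_b ≤ t) = 2 · P(B_t ≥ b). Since B_t ~ N(0, t), P(B_t ≥ 2.74) = 1 − Φ(2.74/√t) = 1 − Φ(2.74/√6.19) = 1 − Φ(1.1013) ≈ 0.13538. Doubling: P(τ_{2.74} ≤ 6.19) ≈ 2 · 0.13538 = 0.27076 ≈ 0.2708.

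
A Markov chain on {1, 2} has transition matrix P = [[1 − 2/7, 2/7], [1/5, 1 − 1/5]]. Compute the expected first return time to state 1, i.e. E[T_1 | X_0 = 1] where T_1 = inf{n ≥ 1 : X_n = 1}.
E[T_1 | X_0 = 1] = 1/π_1 = 17/7

For an irreducible recurrent Markov chain with stationary distribution π, E[T_i | X_0 = i] = 1/π_i (Kac's formula). Here π_1 = (1/5)/(2/7 + 1/5) = (1/5)/(17/35) = 7/17, so E[T_1 | X_0 = 1] = 1/π_1 = (2/7 + 1/5)/(1/5) = (17/35)/(1/5) = 17/7.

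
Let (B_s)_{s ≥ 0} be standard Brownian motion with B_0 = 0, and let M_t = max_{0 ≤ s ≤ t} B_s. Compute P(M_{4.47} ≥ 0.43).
P(M_{4.47} ≥ 0.43) = 2·P(B_{4.47} ≥ 0.43) = 2(1 − Φ(0.43/√4.47)) ≈ 0.8388

By the reflection principle for Brownian motion, P(M_t ≥ a) = 2 · P(B_t ≥ a) for a ≥ 0. Since B_t ~ N(0, t), P(B_t ≥ 0.43) = 1 − Φ(0.43/√t) = 1 − Φ(0.43/√4.47) = 1 − Φ(0.2034). So
  P(M_{4.47} ≥ 0.43) = 2(1 − Φ(0.2034)) ≈ 0.8388.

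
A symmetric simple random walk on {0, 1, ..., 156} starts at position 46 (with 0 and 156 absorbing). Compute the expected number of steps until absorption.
E[τ | X_0 = 46] = 5060

Let v_k = E[τ | X_0 = k]. Boundary: v_0 = v_156 = 0. Recurrence: v_k = 1 + (v_{k-1} + v_{k+1})/2 for 1 ≤ k ≤ 155. The particular solution to v_k − (v_{k-1} + v_{k+1})/2 = 1 is v_k = −k^2. Adding homogeneous solution A + B k and matching boundaries gives v_k = k (156 − k). Substituting k = 46: v_46 = 46 · 110 = 5060.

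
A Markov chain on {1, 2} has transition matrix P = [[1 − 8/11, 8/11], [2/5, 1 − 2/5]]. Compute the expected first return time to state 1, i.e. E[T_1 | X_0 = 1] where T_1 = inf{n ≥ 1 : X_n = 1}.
E[T_1 | X_0 = 1] = 1/π_1 = 31/11

For an irreducible recurrent Markov chain with stationary distribution π, E[T_i | X_0 = i] = 1/π_i (Kac's formula). Here π_1 = (2/5)/(8/11 + 2/5) = (2/5)/(62/55) = 11/31, so E[T_1 | X_0 = 1] = 1/π_1 = (8/11 + 2/5)/(2/5) = (62/55)/(2/5) = 31/11.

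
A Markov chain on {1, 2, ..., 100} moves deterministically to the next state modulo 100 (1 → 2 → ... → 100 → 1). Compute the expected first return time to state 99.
E[T_99 | X_0 = 99] = 100

The chain cycles deterministically, so starting at state 99 it returns in exactly 100 steps. Equivalently, the stationary distribution is uniform π_j = 1/100 for every state j, so by Kac's formula E[T_99] = 1/π_99 = 100.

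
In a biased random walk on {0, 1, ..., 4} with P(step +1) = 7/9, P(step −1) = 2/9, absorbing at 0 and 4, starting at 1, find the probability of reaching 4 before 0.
P(hit 4 before 0) = (1 − (2/7)^1) / (1 − (2/7)^4) = 343/477

Let u_k denote P(reach 4 before 0 | start at k). Boundary: u_0 = 0, u_4 = 1. Recurrence: u_k = 7/9·u_{k+1} + 2/9·u_{k-1} for 1 ≤ k ≤ 3. Try u_k = A + B·r^k with r = q/p = (2/9)/(7/9) = 2/7. Substitution satisfies the recurrence; boundary conditions give:
  u_k = (1 − r^k) / (1 − r^N) = (1 − (2/7)^1) / (1 − (2/7)^4) = 343/477.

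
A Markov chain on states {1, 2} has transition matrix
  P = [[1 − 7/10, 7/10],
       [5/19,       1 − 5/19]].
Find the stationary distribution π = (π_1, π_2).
π_1 = 50/183, π_2 = 133/183

Solve πP = π with π_1 + π_2 = 1. From πP = π: π_1 · (1 − 7/10) + π_2 · 5/19 = π_1 ⇒ π_2 · 5/19 = π_1 · 7/10 ⇒ π_2/π_1 = (7/10)/(5/19) = 133/50. Together with π_1 + π_2 = 1:
  π_1 = (5/19)/(7/10 + 5/19) = (5/19)/(183/190) = 50/183,
  π_2 = (7/10)/(7/10 + 5/19) = (7/10)/(183/190) = 133/183.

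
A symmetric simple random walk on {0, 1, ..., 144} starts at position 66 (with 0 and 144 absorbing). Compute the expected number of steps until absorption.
E[τ | X_0 = 66] = 5148

Let v_k = E[τ | X_0 = k]. Boundary: v_0 = v_144 = 0. Recurrence: v_k = 1 + (v_{k-1} + v_{k+1})/2 for 1 ≤ k ≤ 143. The particular solution to v_k − (v_{k-1} + v_{k+1})/2 = 1 is v_k = −k^2. Adding homogeneous solution A + B k and matching boundaries gives v_k = k (144 − k). Substituting k = 66: v_66 = 66 · 78 = 5148.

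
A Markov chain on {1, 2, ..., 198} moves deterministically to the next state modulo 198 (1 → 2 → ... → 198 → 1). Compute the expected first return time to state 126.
E[T_126 | X_0 = 126] = 198

The chain cycles deterministically, so starting at state 126 it returns in exactly 198 steps. Equivalently, the stationary distribution is uniform π_j = 1/198 for every state j, so by Kac's formula E[T_126] = 1/π_126 = 198.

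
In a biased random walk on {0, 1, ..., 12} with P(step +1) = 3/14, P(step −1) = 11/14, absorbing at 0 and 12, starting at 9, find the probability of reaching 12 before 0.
P(hit 12 before 0) = (1 − (11/3)^9) / (1 − (11/3)^12) = 48822129/2406769820

Let u_k denote P(reach 12 before 0 | start at k). Boundary: u_0 = 0, u_12 = 1. Recurrence: u_k = 3/14·u_{k+1} + 11/14·u_{k-1} for 1 ≤ k ≤ 11. Try u_k = A + B·r^k with r = q/p = (11/14)/(3/14) = 11/3. Substitution satisfies the recurrence; boundary conditions give:
  u_k = (1 − r^k) / (1 − r^N) = (1 − (11/3)^9) / (1 − (11/3)^12) = 48822129/2406769820.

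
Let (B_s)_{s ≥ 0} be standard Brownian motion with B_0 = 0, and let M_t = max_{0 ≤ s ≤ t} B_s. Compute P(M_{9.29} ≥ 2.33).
P(M_{9.29} ≥ 2.33) = 2·P(B_{9.29} ≥ 2.33) = 2(1 − Φ(2.33/√9.29)) ≈ 0.4446

By the reflection principle for Brownian motion, P(M_t ≥ a) = 2 · P(B_t ≥ a) for a ≥ 0. Since B_t ~ N(0, t), P(B_t ≥ 2.33) = 1 − Φ(2.33/√t) = 1 − Φ(2.33/√9.29) = 1 − Φ(0.7644). So
  P(M_{9.29} ≥ 2.33) = 2(1 − Φ(0.7644)) ≈ 0.4446.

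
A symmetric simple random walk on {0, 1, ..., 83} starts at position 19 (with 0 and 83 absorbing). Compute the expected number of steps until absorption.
E[τ | X_0 = 19] = 1216

Let v_k = E[τ | X_0 = k]. Boundary: v_0 = v_83 = 0. Recurrence: v_k = 1 + (v_{k-1} + v_{k+1})/2 for 1 ≤ k ≤ 82. The particular solution to v_k − (v_{k-1} + v_{k+1})/2 = 1 is v_k = −k^2. Adding homogeneous solution A + B k and matching boundaries gives v_k = k (83 − k). Substituting k = 19: v_19 = 19 · 64 = 1216.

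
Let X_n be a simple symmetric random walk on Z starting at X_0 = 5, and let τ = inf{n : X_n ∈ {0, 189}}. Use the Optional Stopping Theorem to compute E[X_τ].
E[X_τ] = 5

X_n is a martingale and τ is a bounded-mean stopping time (indeed τ is finite a.s. with bounded expectation since the walk is in a bounded region). By the OST, E[X_τ] = E[X_0] = 5. Equivalently: E[X_τ] = 189 · P(hit 189 first) + 0 · P(hit 0 first) = 189 · (5/189) = 5.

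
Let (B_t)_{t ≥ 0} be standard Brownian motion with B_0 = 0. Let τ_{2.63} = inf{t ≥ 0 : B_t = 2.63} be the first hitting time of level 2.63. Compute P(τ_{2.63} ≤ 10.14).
P(τ_{2.63} ≤ 10.14) = 2(1 − Φ(2.63/√10.14)) = 2(1 − Φ(0.8259)) ≈ 0.4089

By the reflection principle for standard BM, P(τ_b ≤ t) = 2 · P(B_t ≥ b). Since B_t ~ N(0, t), P(B_t ≥ 2.63) = 1 − Φ(2.63/√t) = 1 − Φ(2.63/√10.14) = 1 − Φ(0.8259) ≈ 0.20443. Doubling: P(τ_{2.63} ≤ 10.14) ≈ 2 · 0.20443 = 0.40886 ≈ 0.4089.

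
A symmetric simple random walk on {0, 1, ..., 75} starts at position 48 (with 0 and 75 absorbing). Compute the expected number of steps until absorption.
E[τ | X_0 = 48] = 1296

Let v_k = E[τ | X_0 = k]. Boundary: v_0 = v_75 = 0. Recurrence: v_k = 1 + (v_{k-1} + v_{k+1})/2 for 1 ≤ k ≤ 74. The particular solution to v_k − (v_{k-1} + v_{k+1})/2 = 1 is v_k = −k^2. Adding homogeneous solution A + B k and matching boundaries gives v_k = k (75 − k). Substituting k = 48: v_48 = 48 · 27 = 1296.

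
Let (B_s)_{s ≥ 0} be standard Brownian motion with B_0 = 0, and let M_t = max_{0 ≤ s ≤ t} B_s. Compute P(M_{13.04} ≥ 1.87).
P(M_{13.04} ≥ 1.87) = 2·P(B_{13.04} ≥ 1.87) = 2(1 − Φ(1.87/√13.04)) ≈ 0.6046

By the reflection principle for Brownian motion, P(M_t ≥ a) = 2 · P(B_t ≥ a) for a ≥ 0. Since B_t ~ N(0, t), P(B_t ≥ 1.87) = 1 − Φ(1.87/√t) = 1 − Φ(1.87/√13.04) = 1 − Φ(0.5178). So
  P(M_{13.04} ≥ 1.87) = 2(1 − Φ(0.5178)) ≈ 0.6046.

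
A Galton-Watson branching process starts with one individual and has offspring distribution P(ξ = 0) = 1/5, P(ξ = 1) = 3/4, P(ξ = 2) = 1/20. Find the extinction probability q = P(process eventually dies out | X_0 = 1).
q = 1

Mean offspring μ = 0·1/5 + 1·3/4 + 2·1/20 = 17/20 ≤ 1. For μ ≤ 1 with offspring not concentrated at 1, the Galton-Watson process goes extinct almost surely, so q = 1.
(Algebraic check: The pgf is f(s) = 1/5 + 3/4·s + 1/20·s². The extinction probability q is the smallest fixed point of f in [0, 1]. Setting s = f(s):
  1/20·s² + (3/4 − 1)·s + 1/5 = 0
  1/20·s² − (1/5 + 1/20)·s + 1/5 = 0
which factors as (s − 1)·(1/20·s − 1/5) = 0, giving roots s = 1 and s = (1/5)/(1/20) = 4. Since 4 ≥ 1, the smallest root in [0, 1] is s = 1.)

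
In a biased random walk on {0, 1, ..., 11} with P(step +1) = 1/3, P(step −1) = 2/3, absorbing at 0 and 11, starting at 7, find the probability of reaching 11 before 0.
P(hit 11 before 0) = (1 − (2)^7) / (1 − (2)^11) = 127/2047

Let u_k denote P(reach 11 before 0 | start at k). Boundary: u_0 = 0, u_11 = 1. Recurrence: u_k = 1/3·u_{k+1} + 2/3·u_{k-1} for 1 ≤ k ≤ 10. Try u_k = A + B·r^k with r = q/p = (2/3)/(1/3) = 2. Substitution satisfies the recurrence; boundary conditions give:
  u_k = (1 − r^k) / (1 − r^N) = (1 − (2)^7) / (1 − (2)^11) = 127/2047.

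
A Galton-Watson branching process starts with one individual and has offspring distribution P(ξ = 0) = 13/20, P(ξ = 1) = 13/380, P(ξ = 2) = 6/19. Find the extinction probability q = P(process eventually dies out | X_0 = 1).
q = 1

Mean offspring μ = 0·13/20 + 1·13/380 + 2·6/19 = 253/380 ≤ 1. For μ ≤ 1 with offspring not concentrated at 1, the Galton-Watson process goes extinct almost surely, so q = 1.
(Algebraic check: The pgf is f(s) = 13/20 + 13/380·s + 6/19·s². The extinction probability q is the smallest fixed point of f in [0, 1]. Setting s = f(s):
  6/19·s² + (13/380 − 1)·s + 13/20 = 0
  6/19·s² − (13/20 + 6/19)·s + 13/20 = 0
which factors as (s − 1)·(6/19·s − 13/20) = 0, giving roots s = 1 and s = (13/20)/(6/19) = 247/120. Since 247/120 ≥ 1, the smallest root in [0, 1] is s = 1.)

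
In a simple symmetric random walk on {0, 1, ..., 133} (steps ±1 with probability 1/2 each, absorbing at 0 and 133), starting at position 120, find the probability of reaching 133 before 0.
P(hit 133 before 0) = 120/133

Let u_k = P(hit 133 before 0 | start at k). Then u_0 = 0, u_133 = 1, and u_k = u_{k-1}/2 + u_{k+1}/2 for 1 ≤ k ≤ 132. This harmonic recurrence is solved by u_k = k/133, giving u_120 = 120/133.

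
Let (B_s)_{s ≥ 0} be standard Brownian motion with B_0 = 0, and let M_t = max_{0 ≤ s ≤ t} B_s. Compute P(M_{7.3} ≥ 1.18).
P(M_{7.3} ≥ 1.18) = 2·P(B_{7.3} ≥ 1.18) = 2(1 − Φ(1.18/√7.3)) ≈ 0.6623

By the reflection principle for Brownian motion, P(M_t ≥ a) = 2 · P(B_t ≥ a) for a ≥ 0. Since B_t ~ N(0, t), P(B_t ≥ 1.18) = 1 − Φ(1.18/√t) = 1 − Φ(1.18/√7.3) = 1 − Φ(0.4367). So
  P(M_{7.3} ≥ 1.18) = 2(1 − Φ(0.4367)) ≈ 0.6623.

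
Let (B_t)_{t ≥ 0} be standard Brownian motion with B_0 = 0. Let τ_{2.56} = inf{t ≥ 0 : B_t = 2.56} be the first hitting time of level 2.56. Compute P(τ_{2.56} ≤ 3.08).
P(τ_{2.56} ≤ 3.08) = 2(1 − Φ(2.56/√3.08)) = 2(1 − Φ(1.4587)) ≈ 0.1446

By the reflection principle for standard BM, P(τ_b ≤ t) = 2 · P(B_t ≥ b). Since B_t ~ N(0, t), P(B_t ≥ 2.56) = 1 − Φ(2.56/√t) = 1 − Φ(2.56/√3.08) = 1 − Φ(1.4587) ≈ 0.07232. Doubling: P(τ_{2.56} ≤ 3.08) ≈ 2 · 0.07232 = 0.14464 ≈ 0.1446.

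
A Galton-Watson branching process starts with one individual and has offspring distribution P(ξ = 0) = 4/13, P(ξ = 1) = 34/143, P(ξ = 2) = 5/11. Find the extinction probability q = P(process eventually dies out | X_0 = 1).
q = 44/65

The pgf is f(s) = 4/13 + 34/143·s + 5/11·s². The extinction probability q is the smallest fixed point of f in [0, 1]. Setting s = f(s):
  5/11·s² + (34/143 − 1)·s + 4/13 = 0
  5/11·s² − (4/13 + 5/11)·s + 4/13 = 0
which factors as (s − 1)·(5/11·s − 4/13) = 0, giving roots s = 1 and s = (4/13)/(5/11) = 44/65.
Mean offspring μ = 34/143 + 2·5/11 = 164/143 > 1 (supercritical), so q < 1. The extinction probability is the smaller root: q = (4/13)/(5/11) = 44/65.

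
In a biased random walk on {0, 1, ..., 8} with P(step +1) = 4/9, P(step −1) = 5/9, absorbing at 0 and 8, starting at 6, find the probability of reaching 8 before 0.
P(hit 8 before 0) = (1 − (5/4)^6) / (1 − (5/4)^8) = 20496/36121

Let u_k denote P(reach 8 before 0 | start at k). Boundary: u_0 = 0, u_8 = 1. Recurrence: u_k = 4/9·u_{k+1} + 5/9·u_{k-1} for 1 ≤ k ≤ 7. Try u_k = A + B·r^k with r = q/p = (5/9)/(4/9) = 5/4. Substitution satisfies the recurrence; boundary conditions give:
  u_k = (1 − r^k) / (1 − r^N) = (1 − (5/4)^6) / (1 − (5/4)^8) = 20496/36121.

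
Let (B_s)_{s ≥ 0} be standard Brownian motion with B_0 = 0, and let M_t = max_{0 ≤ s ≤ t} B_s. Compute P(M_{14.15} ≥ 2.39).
P(M_{14.15} ≥ 2.39) = 2·P(B_{14.15} ≥ 2.39) = 2(1 − Φ(2.39/√14.15)) ≈ 0.5252

By the reflection principle for Brownian motion, P(M_t ≥ a) = 2 · P(B_t ≥ a) for a ≥ 0. Since B_t ~ N(0, t), P(B_t ≥ 2.39) = 1 − Φ(2.39/√t) = 1 − Φ(2.39/√14.15) = 1 − Φ(0.6354). So
  P(M_{14.15} ≥ 2.39) = 2(1 − Φ(0.6354)) ≈ 0.5252.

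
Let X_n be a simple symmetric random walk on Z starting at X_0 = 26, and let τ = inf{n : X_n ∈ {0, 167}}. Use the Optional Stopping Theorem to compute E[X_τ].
E[X_τ] = 26

X_n is a martingale and τ is a bounded-mean stopping time (indeed τ is finite a.s. with bounded expectation since the walk is in a bounded region). By the OST, E[X_τ] = E[X_0] = 26. Equivalently: E[X_τ] = 167 · P(hit 167 first) + 0 · P(hit 0 first) = 167 · (26/167) = 26.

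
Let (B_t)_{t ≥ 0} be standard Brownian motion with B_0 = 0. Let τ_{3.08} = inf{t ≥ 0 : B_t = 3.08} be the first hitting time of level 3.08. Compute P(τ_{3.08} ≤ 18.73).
P(τ_{3.08} ≤ 18.73) = 2(1 − Φ(3.08/√18.73)) = 2(1 − Φ(0.7117)) ≈ 0.4767

By the reflection principle for standard BM, P(τ_b ≤ t) = 2 · P(B_t ≥ b). Since B_t ~ N(0, t), P(B_t ≥ 3.08) = 1 − Φ(3.08/√t) = 1 − Φ(3.08/√18.73) = 1 − Φ(0.7117) ≈ 0.23833. Doubling: P(τ_{3.08} ≤ 18.73) ≈ 2 · 0.23833 = 0.47666 ≈ 0.4767.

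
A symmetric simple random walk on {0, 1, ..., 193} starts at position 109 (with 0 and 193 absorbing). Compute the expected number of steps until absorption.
E[τ | X_0 = 109] = 9156

Let v_k = E[τ | X_0 = k]. Boundary: v_0 = v_193 = 0. Recurrence: v_k = 1 + (v_{k-1} + v_{k+1})/2 for 1 ≤ k ≤ 192. The particular solution to v_k − (v_{k-1} + v_{k+1})/2 = 1 is v_k = −k^2. Adding homogeneous solution A + B k and matching boundaries gives v_k = k (193 − k). Substituting k = 109: v_109 = 109 · 84 = 9156.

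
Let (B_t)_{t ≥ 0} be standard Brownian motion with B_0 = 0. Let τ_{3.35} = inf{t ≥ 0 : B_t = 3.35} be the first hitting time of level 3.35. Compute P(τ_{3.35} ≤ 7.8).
P(τ_{3.35} ≤ 7.8) = 2(1 − Φ(3.35/√7.8)) = 2(1 − Φ(1.1995)) ≈ 0.2303

By the reflection principle for standard BM, P(τ_b ≤ t) = 2 · P(B_t ≥ b). Since B_t ~ N(0, t), P(B_t ≥ 3.35) = 1 − Φ(3.35/√t) = 1 − Φ(3.35/√7.8) = 1 − Φ(1.1995) ≈ 0.11517. Doubling: P(τ_{3.35} ≤ 7.8) ≈ 2 · 0.11517 = 0.23034 ≈ 0.2303.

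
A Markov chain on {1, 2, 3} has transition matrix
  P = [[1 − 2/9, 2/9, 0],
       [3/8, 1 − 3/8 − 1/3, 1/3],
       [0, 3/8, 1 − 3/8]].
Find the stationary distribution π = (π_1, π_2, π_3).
π = (243/515, 144/515, 128/515)

This is a birth-death chain on three states, which satisfies detailed balance: π_1 · P_{12} = π_2 · P_{21} and π_2 · P_{23} = π_3 · P_{32}.
From π_1 · 2/9 = π_2 · 3/8: π_2/π_1 = (2/9)/(3/8) = 16/27.
From π_2 · 1/3 = π_3 · 3/8: π_3/π_2 = (1/3)/(3/8) = 8/9.
Take π_1 proportional to 1; then unnormalized π = (1, 16/27, 128/243). Normalize by dividing by the sum 515/243:
  π = (243/515, 144/515, 128/515).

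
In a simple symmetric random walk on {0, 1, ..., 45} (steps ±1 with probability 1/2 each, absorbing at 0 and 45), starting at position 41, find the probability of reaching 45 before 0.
P(hit 45 before 0) = 41/45

Let u_k = P(hit 45 before 0 | start at k). Then u_0 = 0, u_45 = 1, and u_k = u_{k-1}/2 + u_{k+1}/2 for 1 ≤ k ≤ 44. This harmonic recurrence is solved by u_k = k/45, giving u_41 = 41/45.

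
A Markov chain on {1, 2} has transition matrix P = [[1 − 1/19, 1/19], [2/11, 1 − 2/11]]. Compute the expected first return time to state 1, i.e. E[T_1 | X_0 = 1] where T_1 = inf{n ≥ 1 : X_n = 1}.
E[T_1 | X_0 = 1] = 1/π_1 = 49/38

For an irreducible recurrent Markov chain with stationary distribution π, E[T_i | X_0 = i] = 1/π_i (Kac's formula). Here π_1 = (2/11)/(1/19 + 2/11) = (2/11)/(49/209) = 38/49, so E[T_1 | X_0 = 1] = 1/π_1 = (1/19 + 2/11)/(2/11) = (49/209)/(2/11) = 49/38.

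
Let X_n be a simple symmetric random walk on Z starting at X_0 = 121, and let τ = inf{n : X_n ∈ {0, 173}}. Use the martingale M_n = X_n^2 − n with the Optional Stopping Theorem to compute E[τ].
E[τ] = 6292

M_n = X_n^2 − n is a martingale (since E[X_{n+1}^2 | F_n] = X_n^2 + 1). By OST (τ has finite mean in a bounded region), E[M_τ] = E[M_0] = X_0^2 − 0 = 121^2 = 14641. Also E[M_τ] = E[X_τ^2] − E[τ]. The walk exits at 0 or 173, with P(hit 173 first) = 121/173, so E[X_τ^2] = 173^2 · 121/173 + 0 = 20933. Thus E[τ] = E[X_τ^2] − E[M_τ] = 20933 − 14641 = 6292 = 121(173 − 121) = 6292.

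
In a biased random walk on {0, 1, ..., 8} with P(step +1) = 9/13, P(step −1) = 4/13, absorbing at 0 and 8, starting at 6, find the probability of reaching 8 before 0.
P(hit 8 before 0) = (1 − (4/9)^6) / (1 − (4/9)^8) = 657153/661249

Let u_k denote P(reach 8 before 0 | start at k). Boundary: u_0 = 0, u_8 = 1. Recurrence: u_k = 9/13·u_{k+1} + 4/13·u_{k-1} for 1 ≤ k ≤ 7. Try u_k = A + B·r^k with r = q/p = (4/13)/(9/13) = 4/9. Substitution satisfies the recurrence; boundary conditions give:
  u_k = (1 − r^k) / (1 − r^N) = (1 − (4/9)^6) / (1 − (4/9)^8) = 657153/661249.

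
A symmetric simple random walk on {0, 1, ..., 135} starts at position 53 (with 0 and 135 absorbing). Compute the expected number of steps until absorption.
E[τ | X_0 = 53] = 4346

Let v_k = E[τ | X_0 = k]. Boundary: v_0 = v_135 = 0. Recurrence: v_k = 1 + (v_{k-1} + v_{k+1})/2 for 1 ≤ k ≤ 134. The particular solution to v_k − (v_{k-1} + v_{k+1})/2 = 1 is v_k = −k^2. Adding homogeneous solution A + B k and matching boundaries gives v_k = k (135 − k). Substituting k = 53: v_53 = 53 · 82 = 4346.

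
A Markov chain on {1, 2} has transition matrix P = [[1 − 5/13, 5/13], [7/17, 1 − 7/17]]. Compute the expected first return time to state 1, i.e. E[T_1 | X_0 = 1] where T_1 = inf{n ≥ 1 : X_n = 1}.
E[T_1 | X_0 = 1] = 1/π_1 = 176/91

For an irreducible recurrent Markov chain with stationary distribution π, E[T_i | X_0 = i] = 1/π_i (Kac's formula). Here π_1 = (7/17)/(5/13 + 7/17) = (7/17)/(176/221) = 91/176, so E[T_1 | X_0 = 1] = 1/π_1 = (5/13 + 7/17)/(7/17) = (176/221)/(7/17) = 176/91.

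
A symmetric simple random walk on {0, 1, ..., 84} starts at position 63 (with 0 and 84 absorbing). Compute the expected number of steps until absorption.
E[τ | X_0 = 63] = 1323

Let v_k = E[τ | X_0 = k]. Boundary: v_0 = v_84 = 0. Recurrence: v_k = 1 + (v_{k-1} + v_{k+1})/2 for 1 ≤ k ≤ 83. The particular solution to v_k − (v_{k-1} + v_{k+1})/2 = 1 is v_k = −k^2. Adding homogeneous solution A + B k and matching boundaries gives v_k = k (84 − k). Substituting k = 63: v_63 = 63 · 21 = 1323.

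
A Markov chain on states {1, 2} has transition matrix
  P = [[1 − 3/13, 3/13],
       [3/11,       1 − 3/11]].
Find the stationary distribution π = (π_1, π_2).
π_1 = 13/24, π_2 = 11/24

Solve πP = π with π_1 + π_2 = 1. From πP = π: π_1 · (1 − 3/13) + π_2 · 3/11 = π_1 ⇒ π_2 · 3/11 = π_1 · 3/13 ⇒ π_2/π_1 = (3/13)/(3/11) = 11/13. Together with π_1 + π_2 = 1:
  π_1 = (3/11)/(3/13 + 3/11) = (3/11)/(72/143) = 13/24,
  π_2 = (3/13)/(3/13 + 3/11) = (3/13)/(72/143) = 11/24.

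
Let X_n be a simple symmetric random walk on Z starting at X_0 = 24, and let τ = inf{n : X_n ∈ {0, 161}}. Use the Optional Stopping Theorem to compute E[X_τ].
E[X_τ] = 24

X_n is a martingale and τ is a bounded-mean stopping time (indeed τ is finite a.s. with bounded expectation since the walk is in a bounded region). By the OST, E[X_τ] = E[X_0] = 24. Equivalently: E[X_τ] = 161 · P(hit 161 first) + 0 · P(hit 0 first) = 161 · (24/161) = 24.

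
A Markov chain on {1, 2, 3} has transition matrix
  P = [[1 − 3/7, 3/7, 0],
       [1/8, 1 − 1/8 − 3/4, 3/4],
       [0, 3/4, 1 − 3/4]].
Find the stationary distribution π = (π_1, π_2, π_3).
π = (7/55, 24/55, 24/55)

This is a birth-death chain on three states, which satisfies detailed balance: π_1 · P_{12} = π_2 · P_{21} and π_2 · P_{23} = π_3 · P_{32}.
From π_1 · 3/7 = π_2 · 1/8: π_2/π_1 = (3/7)/(1/8) = 24/7.
From π_2 · 3/4 = π_3 · 3/4: π_3/π_2 = (3/4)/(3/4) = 1.
Take π_1 proportional to 1; then unnormalized π = (1, 24/7, 24/7). Normalize by dividing by the sum 55/7:
  π = (7/55, 24/55, 24/55).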